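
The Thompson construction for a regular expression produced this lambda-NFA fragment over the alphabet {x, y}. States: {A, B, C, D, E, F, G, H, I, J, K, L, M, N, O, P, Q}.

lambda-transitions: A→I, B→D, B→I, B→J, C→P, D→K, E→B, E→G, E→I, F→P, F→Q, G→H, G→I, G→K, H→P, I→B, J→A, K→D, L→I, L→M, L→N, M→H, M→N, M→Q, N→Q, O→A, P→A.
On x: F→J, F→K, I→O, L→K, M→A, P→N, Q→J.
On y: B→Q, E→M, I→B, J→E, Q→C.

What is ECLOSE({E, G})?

{A, B, D, E, G, H, I, J, K, P}

Start with {E, G}.
From E via lambda: add B, I.
From G via lambda: add H, K.
From B via lambda: add D, J.
From H via lambda: add P.
From J via lambda: add A.
No new states can be added; the closed set is {A, B, D, E, G, H, I, J, K, P}.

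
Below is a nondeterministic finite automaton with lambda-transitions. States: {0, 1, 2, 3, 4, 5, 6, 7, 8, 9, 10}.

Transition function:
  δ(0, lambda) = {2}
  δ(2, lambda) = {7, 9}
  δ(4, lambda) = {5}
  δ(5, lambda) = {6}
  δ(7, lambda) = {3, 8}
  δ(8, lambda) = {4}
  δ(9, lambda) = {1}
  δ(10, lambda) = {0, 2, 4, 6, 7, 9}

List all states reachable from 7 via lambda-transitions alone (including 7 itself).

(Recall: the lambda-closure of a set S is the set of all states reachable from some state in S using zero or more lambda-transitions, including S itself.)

Start with {7}.
From 7 via lambda: add 3, 8.
From 8 via lambda: add 4.
From 4 via lambda: add 5.
From 5 via lambda: add 6.
No new states can be added; the closed set is {3, 4, 5, 6, 7, 8}.

{3, 4, 5, 6, 7, 8}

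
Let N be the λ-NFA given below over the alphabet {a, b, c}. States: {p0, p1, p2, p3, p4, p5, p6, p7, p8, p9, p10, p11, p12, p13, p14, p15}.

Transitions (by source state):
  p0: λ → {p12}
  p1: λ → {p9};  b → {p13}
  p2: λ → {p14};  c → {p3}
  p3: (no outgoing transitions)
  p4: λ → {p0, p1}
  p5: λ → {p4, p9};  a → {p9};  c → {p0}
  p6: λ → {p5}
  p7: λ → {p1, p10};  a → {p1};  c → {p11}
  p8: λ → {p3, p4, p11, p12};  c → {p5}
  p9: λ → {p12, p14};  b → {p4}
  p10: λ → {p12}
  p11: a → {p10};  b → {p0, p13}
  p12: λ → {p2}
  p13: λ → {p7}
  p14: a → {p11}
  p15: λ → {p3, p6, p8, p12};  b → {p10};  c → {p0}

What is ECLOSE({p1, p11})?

Start with {p1, p11}.
From p1 via λ: add p9.
From p9 via λ: add p12, p14.
From p12 via λ: add p2.
No new states can be added; the closed set is {p1, p2, p9, p11, p12, p14}.

{p1, p2, p9, p11, p12, p14}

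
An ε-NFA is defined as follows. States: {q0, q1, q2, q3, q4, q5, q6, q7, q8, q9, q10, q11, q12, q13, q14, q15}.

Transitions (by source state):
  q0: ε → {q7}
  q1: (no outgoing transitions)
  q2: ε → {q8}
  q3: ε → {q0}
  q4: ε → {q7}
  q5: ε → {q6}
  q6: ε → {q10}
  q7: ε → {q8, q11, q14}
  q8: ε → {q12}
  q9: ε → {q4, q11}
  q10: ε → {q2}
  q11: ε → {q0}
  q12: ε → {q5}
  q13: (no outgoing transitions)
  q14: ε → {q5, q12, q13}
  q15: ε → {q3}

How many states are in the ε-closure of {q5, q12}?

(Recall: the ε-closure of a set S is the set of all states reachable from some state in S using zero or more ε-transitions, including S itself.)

6

Start with {q5, q12}.
From q5 via ε: add q6.
From q6 via ε: add q10.
From q10 via ε: add q2.
From q2 via ε: add q8.
ε-closure = {q2, q5, q6, q8, q10, q12}, which has 6 states.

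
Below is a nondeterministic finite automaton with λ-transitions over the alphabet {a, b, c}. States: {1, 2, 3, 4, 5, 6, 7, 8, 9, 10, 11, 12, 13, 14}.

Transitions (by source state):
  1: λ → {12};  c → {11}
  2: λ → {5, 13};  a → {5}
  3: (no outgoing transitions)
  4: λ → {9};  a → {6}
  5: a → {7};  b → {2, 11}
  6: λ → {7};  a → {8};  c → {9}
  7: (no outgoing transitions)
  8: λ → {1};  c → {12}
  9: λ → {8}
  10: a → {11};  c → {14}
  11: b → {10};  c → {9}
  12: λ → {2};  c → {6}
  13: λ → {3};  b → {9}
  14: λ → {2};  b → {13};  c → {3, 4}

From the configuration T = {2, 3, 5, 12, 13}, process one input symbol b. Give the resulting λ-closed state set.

{1, 2, 3, 5, 8, 9, 11, 12, 13}

5 on b → {2, 11}.
13 on b → {9}.
No b-transition from 2, 3, 12.
Union after reading b: {2, 9, 11}.
Now take the λ-closure:
From 2 via λ: add 5, 13.
From 9 via λ: add 8.
From 8 via λ: add 1.
From 13 via λ: add 3.
From 1 via λ: add 12.
No new states can be added; the closed set is {1, 2, 3, 5, 8, 9, 11, 12, 13}.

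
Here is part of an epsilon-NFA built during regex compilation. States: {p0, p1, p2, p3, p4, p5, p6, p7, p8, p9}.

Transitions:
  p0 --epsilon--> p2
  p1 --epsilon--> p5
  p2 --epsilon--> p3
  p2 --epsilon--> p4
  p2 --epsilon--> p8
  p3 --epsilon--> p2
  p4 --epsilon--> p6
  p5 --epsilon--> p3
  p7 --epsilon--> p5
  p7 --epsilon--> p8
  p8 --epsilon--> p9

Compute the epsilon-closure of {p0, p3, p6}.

{p0, p2, p3, p4, p6, p8, p9}

Start with {p0, p3, p6}.
From p0 via epsilon: add p2.
From p2 via epsilon: add p4, p8.
From p8 via epsilon: add p9.
No new states can be added; the closed set is {p0, p2, p3, p4, p6, p8, p9}.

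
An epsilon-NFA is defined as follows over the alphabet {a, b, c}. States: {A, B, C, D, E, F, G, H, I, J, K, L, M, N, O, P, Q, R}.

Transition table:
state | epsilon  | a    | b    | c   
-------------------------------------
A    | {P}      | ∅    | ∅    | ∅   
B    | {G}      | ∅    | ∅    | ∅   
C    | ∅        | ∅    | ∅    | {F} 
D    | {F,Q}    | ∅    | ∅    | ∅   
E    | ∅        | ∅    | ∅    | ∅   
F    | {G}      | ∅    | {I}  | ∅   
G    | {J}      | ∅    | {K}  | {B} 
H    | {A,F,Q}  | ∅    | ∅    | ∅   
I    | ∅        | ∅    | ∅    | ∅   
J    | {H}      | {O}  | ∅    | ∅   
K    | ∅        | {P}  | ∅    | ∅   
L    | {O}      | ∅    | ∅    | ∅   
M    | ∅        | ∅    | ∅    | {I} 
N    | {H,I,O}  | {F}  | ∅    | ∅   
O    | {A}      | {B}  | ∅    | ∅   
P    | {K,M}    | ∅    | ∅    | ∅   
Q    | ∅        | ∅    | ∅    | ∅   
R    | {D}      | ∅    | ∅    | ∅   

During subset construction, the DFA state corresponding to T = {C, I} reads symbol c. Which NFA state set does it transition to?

{A, F, G, H, J, K, M, P, Q}

C on c → {F}.
No c-transition from I.
Union after reading c: {F}.
Now take the epsilon-closure:
From F via epsilon: add G.
From G via epsilon: add J.
From J via epsilon: add H.
From H via epsilon: add A, Q.
From A via epsilon: add P.
From P via epsilon: add K, M.
No new states can be added; the closed set is {A, F, G, H, J, K, M, P, Q}.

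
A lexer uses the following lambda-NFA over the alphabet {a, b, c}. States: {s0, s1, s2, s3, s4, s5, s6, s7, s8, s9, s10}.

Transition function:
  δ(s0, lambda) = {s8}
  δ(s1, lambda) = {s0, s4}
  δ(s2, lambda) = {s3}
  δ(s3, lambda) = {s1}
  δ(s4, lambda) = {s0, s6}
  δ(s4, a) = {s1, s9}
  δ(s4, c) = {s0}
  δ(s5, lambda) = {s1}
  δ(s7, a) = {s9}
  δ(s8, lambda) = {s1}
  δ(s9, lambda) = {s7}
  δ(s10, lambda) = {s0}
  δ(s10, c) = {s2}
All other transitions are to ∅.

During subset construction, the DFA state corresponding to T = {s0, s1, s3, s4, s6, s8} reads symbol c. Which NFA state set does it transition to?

{s0, s1, s4, s6, s8}

s4 on c → {s0}.
No c-transition from s0, s1, s3, s6, s8.
Union after reading c: {s0}.
Now take the lambda-closure:
From s0 via lambda: add s8.
From s8 via lambda: add s1.
From s1 via lambda: add s4.
From s4 via lambda: add s6.
No new states can be added; the closed set is {s0, s1, s4, s6, s8}.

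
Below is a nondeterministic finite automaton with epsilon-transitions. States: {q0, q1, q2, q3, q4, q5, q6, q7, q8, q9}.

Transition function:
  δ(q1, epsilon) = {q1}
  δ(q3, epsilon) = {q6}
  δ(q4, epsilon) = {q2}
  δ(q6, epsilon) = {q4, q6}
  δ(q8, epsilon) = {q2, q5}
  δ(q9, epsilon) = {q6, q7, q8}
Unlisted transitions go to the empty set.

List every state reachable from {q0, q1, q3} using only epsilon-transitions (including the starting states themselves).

{q0, q1, q2, q3, q4, q6}

Start with {q0, q1, q3}.
From q3 via epsilon: add q6.
From q6 via epsilon: add q4.
From q4 via epsilon: add q2.
No new states can be added; the closed set is {q0, q1, q2, q3, q4, q6}.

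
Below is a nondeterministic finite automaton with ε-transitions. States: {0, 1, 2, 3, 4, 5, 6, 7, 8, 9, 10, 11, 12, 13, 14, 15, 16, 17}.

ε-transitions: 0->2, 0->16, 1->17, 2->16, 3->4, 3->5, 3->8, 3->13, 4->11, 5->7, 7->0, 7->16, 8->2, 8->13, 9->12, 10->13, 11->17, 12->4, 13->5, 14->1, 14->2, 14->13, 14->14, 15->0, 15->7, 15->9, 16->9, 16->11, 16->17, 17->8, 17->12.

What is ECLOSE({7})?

Start with {7}.
From 7 via ε: add 0, 16.
From 0 via ε: add 2.
From 16 via ε: add 9, 11, 17.
From 9 via ε: add 12.
From 17 via ε: add 8.
From 8 via ε: add 13.
From 12 via ε: add 4.
From 13 via ε: add 5.
No new states can be added; the closed set is {0, 2, 4, 5, 7, 8, 9, 11, 12, 13, 16, 17}.

{0, 2, 4, 5, 7, 8, 9, 11, 12, 13, 16, 17}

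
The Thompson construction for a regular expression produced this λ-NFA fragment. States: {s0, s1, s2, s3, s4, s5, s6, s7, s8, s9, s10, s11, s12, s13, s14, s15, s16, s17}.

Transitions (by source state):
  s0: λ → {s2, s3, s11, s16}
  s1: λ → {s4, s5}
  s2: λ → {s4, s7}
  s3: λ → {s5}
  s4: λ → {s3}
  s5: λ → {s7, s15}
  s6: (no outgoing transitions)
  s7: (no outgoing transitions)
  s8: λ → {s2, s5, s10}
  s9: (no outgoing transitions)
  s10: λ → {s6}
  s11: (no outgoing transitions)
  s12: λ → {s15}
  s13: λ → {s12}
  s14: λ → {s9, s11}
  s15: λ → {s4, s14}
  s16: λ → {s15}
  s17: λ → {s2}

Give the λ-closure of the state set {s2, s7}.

{s2, s3, s4, s5, s7, s9, s11, s14, s15}

Start with {s2, s7}.
From s2 via λ: add s4.
From s4 via λ: add s3.
From s3 via λ: add s5.
From s5 via λ: add s15.
From s15 via λ: add s14.
From s14 via λ: add s9, s11.
No new states can be added; the closed set is {s2, s3, s4, s5, s7, s9, s11, s14, s15}.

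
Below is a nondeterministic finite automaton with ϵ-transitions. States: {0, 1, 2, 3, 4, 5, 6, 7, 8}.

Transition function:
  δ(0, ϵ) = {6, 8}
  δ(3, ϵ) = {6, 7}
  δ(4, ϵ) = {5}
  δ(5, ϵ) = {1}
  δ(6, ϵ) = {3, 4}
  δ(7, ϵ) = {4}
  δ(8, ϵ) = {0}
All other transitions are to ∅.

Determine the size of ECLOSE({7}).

Start with {7}.
From 7 via ϵ: add 4.
From 4 via ϵ: add 5.
From 5 via ϵ: add 1.
ϵ-closure = {1, 4, 5, 7}, which has 4 states.

4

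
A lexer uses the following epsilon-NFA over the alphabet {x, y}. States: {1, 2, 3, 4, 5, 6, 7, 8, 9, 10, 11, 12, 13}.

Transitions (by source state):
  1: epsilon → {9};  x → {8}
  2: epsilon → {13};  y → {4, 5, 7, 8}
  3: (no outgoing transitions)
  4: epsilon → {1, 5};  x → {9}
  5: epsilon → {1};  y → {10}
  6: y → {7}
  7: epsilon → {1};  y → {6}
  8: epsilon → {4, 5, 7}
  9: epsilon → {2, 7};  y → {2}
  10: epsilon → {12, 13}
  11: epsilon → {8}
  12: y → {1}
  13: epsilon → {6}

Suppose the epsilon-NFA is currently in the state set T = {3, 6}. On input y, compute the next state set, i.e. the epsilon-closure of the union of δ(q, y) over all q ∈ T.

{1, 2, 6, 7, 9, 13}

6 on y → {7}.
No y-transition from 3.
Union after reading y: {7}.
Now take the epsilon-closure:
From 7 via epsilon: add 1.
From 1 via epsilon: add 9.
From 9 via epsilon: add 2.
From 2 via epsilon: add 13.
From 13 via epsilon: add 6.
No new states can be added; the closed set is {1, 2, 6, 7, 9, 13}.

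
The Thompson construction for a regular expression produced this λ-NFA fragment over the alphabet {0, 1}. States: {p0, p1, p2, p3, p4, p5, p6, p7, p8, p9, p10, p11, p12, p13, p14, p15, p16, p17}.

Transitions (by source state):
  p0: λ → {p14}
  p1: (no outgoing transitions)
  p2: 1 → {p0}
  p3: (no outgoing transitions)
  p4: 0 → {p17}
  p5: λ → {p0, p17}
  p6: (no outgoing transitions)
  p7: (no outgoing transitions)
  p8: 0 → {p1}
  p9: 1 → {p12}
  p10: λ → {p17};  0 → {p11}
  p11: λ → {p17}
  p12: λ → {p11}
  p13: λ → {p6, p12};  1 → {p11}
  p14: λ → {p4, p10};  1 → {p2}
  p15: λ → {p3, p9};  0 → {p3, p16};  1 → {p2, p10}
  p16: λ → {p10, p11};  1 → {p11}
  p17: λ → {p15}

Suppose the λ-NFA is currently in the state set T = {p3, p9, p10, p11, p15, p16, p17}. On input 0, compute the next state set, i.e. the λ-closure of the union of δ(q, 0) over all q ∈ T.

p10 on 0 → {p11}.
p15 on 0 → {p3, p16}.
No 0-transition from p3, p9, p11, p16, p17.
Union after reading 0: {p3, p11, p16}.
Now take the λ-closure:
From p11 via λ: add p17.
From p16 via λ: add p10.
From p17 via λ: add p15.
From p15 via λ: add p9.
No new states can be added; the closed set is {p3, p9, p10, p11, p15, p16, p17}.

{p3, p9, p10, p11, p15, p16, p17}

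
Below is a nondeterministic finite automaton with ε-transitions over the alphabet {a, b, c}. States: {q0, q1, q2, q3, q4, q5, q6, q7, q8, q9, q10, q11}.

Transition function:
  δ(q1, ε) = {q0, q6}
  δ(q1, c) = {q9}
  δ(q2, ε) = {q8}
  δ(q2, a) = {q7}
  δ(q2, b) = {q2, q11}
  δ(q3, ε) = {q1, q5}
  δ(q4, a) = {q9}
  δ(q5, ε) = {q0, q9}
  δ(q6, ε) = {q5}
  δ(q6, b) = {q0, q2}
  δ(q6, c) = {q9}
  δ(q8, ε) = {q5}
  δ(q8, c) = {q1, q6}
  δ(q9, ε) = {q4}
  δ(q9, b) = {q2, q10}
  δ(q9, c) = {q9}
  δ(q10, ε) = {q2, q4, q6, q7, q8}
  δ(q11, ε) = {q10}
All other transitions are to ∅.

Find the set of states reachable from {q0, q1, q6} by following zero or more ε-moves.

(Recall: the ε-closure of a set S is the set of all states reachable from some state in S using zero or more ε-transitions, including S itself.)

{q0, q1, q4, q5, q6, q9}

Start with {q0, q1, q6}.
From q6 via ε: add q5.
From q5 via ε: add q9.
From q9 via ε: add q4.
No new states can be added; the closed set is {q0, q1, q4, q5, q6, q9}.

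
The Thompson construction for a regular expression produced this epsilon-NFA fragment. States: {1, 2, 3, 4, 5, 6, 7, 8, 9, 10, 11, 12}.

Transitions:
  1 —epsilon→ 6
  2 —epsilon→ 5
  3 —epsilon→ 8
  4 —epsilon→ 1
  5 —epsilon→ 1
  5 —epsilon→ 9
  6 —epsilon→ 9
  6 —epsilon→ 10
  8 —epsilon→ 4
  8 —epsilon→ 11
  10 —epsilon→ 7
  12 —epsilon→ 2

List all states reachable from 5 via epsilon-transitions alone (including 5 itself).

Start with {5}.
From 5 via epsilon: add 1, 9.
From 1 via epsilon: add 6.
From 6 via epsilon: add 10.
From 10 via epsilon: add 7.
No new states can be added; the closed set is {1, 5, 6, 7, 9, 10}.

{1, 5, 6, 7, 9, 10}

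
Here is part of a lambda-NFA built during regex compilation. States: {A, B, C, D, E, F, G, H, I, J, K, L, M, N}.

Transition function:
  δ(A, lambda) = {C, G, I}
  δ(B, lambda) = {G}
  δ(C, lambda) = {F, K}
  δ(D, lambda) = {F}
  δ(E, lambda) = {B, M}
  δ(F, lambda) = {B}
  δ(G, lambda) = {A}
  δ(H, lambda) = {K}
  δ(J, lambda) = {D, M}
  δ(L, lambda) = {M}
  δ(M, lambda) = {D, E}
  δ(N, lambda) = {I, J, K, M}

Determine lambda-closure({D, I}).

{A, B, C, D, F, G, I, K}

Start with {D, I}.
From D via lambda: add F.
From F via lambda: add B.
From B via lambda: add G.
From G via lambda: add A.
From A via lambda: add C.
From C via lambda: add K.
No new states can be added; the closed set is {A, B, C, D, F, G, I, K}.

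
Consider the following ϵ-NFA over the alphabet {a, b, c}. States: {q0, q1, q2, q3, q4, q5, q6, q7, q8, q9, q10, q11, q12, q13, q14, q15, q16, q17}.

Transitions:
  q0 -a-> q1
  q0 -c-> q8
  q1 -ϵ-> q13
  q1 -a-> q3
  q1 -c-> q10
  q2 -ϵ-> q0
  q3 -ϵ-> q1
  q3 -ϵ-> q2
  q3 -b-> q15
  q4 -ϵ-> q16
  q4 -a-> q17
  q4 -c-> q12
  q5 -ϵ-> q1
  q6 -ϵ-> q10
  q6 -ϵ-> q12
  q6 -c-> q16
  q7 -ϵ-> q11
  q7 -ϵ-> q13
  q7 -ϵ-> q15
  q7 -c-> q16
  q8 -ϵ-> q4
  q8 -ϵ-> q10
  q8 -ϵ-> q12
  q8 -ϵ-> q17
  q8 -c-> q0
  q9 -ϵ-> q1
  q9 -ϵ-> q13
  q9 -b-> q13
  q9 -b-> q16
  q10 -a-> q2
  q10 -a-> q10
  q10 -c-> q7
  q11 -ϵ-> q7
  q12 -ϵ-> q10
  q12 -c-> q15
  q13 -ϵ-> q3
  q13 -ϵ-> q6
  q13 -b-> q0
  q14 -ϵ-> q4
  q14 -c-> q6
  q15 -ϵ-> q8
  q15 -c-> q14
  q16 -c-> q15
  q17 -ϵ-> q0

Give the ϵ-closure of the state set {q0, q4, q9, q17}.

Start with {q0, q4, q9, q17}.
From q4 via ϵ: add q16.
From q9 via ϵ: add q1, q13.
From q13 via ϵ: add q3, q6.
From q3 via ϵ: add q2.
From q6 via ϵ: add q10, q12.
No new states can be added; the closed set is {q0, q1, q2, q3, q4, q6, q9, q10, q12, q13, q16, q17}.

{q0, q1, q2, q3, q4, q6, q9, q10, q12, q13, q16, q17}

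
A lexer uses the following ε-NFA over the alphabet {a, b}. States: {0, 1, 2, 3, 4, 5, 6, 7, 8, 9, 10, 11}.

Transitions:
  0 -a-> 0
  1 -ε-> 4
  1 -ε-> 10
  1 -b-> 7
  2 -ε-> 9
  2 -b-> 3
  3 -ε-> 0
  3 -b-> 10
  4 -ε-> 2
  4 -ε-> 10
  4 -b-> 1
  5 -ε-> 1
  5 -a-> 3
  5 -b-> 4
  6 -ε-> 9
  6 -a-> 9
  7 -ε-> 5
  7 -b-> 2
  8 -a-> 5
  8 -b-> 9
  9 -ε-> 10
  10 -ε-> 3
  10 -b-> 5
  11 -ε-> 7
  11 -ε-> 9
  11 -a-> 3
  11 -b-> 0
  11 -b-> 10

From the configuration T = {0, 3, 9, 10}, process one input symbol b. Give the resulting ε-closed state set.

3 on b → {10}.
10 on b → {5}.
No b-transition from 0, 9.
Union after reading b: {5, 10}.
Now take the ε-closure:
From 5 via ε: add 1.
From 10 via ε: add 3.
From 1 via ε: add 4.
From 3 via ε: add 0.
From 4 via ε: add 2.
From 2 via ε: add 9.
No new states can be added; the closed set is {0, 1, 2, 3, 4, 5, 9, 10}.

{0, 1, 2, 3, 4, 5, 9, 10}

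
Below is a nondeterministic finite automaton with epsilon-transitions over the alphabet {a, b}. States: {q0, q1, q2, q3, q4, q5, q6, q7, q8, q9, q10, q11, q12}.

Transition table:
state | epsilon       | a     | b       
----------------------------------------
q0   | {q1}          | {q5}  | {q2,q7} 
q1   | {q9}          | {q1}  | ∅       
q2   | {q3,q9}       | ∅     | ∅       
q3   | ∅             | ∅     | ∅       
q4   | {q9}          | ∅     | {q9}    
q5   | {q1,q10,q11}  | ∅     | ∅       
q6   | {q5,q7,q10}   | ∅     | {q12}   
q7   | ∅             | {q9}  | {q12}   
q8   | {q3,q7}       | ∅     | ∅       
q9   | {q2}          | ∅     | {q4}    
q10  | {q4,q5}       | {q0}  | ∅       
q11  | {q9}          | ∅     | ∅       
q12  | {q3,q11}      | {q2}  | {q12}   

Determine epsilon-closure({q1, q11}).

Start with {q1, q11}.
From q1 via epsilon: add q9.
From q9 via epsilon: add q2.
From q2 via epsilon: add q3.
No new states can be added; the closed set is {q1, q2, q3, q9, q11}.

{q1, q2, q3, q9, q11}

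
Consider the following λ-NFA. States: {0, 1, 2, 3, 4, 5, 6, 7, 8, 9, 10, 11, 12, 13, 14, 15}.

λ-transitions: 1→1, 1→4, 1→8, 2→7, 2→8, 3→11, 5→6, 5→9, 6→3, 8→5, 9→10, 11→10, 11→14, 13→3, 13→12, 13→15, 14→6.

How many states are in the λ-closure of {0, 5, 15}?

Start with {0, 5, 15}.
From 5 via λ: add 6, 9.
From 6 via λ: add 3.
From 9 via λ: add 10.
From 3 via λ: add 11.
From 11 via λ: add 14.
λ-closure = {0, 3, 5, 6, 9, 10, 11, 14, 15}, which has 9 states.

9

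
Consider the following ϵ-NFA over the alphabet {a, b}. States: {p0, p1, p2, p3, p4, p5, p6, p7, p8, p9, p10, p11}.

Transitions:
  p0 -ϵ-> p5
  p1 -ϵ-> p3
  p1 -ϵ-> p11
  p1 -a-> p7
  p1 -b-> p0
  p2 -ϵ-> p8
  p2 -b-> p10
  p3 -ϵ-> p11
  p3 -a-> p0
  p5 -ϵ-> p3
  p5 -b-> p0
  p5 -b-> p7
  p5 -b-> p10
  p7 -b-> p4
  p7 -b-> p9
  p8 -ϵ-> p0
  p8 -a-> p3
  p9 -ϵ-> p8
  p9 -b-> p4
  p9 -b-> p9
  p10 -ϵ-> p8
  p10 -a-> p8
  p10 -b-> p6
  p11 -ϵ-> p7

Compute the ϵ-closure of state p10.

{p0, p3, p5, p7, p8, p10, p11}

Start with {p10}.
From p10 via ϵ: add p8.
From p8 via ϵ: add p0.
From p0 via ϵ: add p5.
From p5 via ϵ: add p3.
From p3 via ϵ: add p11.
From p11 via ϵ: add p7.
No new states can be added; the closed set is {p0, p3, p5, p7, p8, p10, p11}.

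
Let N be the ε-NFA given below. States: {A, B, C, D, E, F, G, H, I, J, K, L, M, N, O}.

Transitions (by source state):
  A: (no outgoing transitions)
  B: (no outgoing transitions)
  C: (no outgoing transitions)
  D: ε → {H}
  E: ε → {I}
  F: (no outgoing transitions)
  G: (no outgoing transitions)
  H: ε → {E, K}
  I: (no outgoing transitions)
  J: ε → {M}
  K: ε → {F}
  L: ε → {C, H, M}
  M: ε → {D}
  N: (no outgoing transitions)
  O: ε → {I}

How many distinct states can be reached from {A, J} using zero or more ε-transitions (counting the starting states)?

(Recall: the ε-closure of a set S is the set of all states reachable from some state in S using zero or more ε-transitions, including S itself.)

9

Start with {A, J}.
From J via ε: add M.
From M via ε: add D.
From D via ε: add H.
From H via ε: add E, K.
From E via ε: add I.
From K via ε: add F.
ε-closure = {A, D, E, F, H, I, J, K, M}, which has 9 states.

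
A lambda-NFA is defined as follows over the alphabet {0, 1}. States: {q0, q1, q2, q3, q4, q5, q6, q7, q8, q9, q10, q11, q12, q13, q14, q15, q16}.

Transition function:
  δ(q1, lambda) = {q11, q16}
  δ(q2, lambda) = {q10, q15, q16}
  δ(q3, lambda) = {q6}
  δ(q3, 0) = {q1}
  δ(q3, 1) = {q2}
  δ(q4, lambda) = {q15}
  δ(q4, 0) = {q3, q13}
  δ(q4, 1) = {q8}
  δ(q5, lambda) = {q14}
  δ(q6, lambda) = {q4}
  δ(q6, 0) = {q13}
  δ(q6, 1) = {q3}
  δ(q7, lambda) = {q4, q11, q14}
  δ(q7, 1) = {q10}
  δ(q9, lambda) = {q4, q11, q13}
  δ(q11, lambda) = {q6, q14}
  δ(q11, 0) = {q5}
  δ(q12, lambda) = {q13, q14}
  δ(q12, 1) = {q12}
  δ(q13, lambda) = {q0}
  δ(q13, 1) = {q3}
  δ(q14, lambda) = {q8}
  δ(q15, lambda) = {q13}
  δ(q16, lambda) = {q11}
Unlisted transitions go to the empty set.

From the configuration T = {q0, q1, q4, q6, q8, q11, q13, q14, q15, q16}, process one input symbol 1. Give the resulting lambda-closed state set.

q4 on 1 → {q8}.
q6 on 1 → {q3}.
q13 on 1 → {q3}.
No 1-transition from q0, q1, q8, q11, q14, q15, q16.
Union after reading 1: {q3, q8}.
Now take the lambda-closure:
From q3 via lambda: add q6.
From q6 via lambda: add q4.
From q4 via lambda: add q15.
From q15 via lambda: add q13.
From q13 via lambda: add q0.
No new states can be added; the closed set is {q0, q3, q4, q6, q8, q13, q15}.

{q0, q3, q4, q6, q8, q13, q15}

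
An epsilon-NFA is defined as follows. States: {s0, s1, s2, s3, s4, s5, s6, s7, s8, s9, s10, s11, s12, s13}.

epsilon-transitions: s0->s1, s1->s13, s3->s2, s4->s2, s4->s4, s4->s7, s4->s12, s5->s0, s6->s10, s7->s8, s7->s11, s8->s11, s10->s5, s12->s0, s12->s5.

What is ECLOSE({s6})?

{s0, s1, s5, s6, s10, s13}

Start with {s6}.
From s6 via epsilon: add s10.
From s10 via epsilon: add s5.
From s5 via epsilon: add s0.
From s0 via epsilon: add s1.
From s1 via epsilon: add s13.
No new states can be added; the closed set is {s0, s1, s5, s6, s10, s13}.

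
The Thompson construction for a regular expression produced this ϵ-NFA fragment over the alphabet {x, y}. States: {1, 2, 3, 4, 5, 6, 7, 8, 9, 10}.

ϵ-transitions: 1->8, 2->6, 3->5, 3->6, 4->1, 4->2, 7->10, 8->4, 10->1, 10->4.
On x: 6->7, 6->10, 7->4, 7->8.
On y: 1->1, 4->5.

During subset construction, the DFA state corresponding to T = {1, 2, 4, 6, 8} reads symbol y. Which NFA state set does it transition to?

{1, 2, 4, 5, 6, 8}

1 on y → {1}.
4 on y → {5}.
No y-transition from 2, 6, 8.
Union after reading y: {1, 5}.
Now take the ϵ-closure:
From 1 via ϵ: add 8.
From 8 via ϵ: add 4.
From 4 via ϵ: add 2.
From 2 via ϵ: add 6.
No new states can be added; the closed set is {1, 2, 4, 5, 6, 8}.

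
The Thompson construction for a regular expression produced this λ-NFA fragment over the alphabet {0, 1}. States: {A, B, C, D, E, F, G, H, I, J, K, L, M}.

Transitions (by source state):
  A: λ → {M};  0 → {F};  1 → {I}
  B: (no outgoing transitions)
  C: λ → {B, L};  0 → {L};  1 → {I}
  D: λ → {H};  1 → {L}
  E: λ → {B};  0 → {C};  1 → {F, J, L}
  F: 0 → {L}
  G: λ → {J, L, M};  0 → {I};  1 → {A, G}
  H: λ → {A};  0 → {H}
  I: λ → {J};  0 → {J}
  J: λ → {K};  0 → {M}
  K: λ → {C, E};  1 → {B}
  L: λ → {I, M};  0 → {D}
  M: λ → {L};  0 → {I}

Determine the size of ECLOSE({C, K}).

8

Start with {C, K}.
From C via λ: add B, L.
From K via λ: add E.
From L via λ: add I, M.
From I via λ: add J.
λ-closure = {B, C, E, I, J, K, L, M}, which has 8 states.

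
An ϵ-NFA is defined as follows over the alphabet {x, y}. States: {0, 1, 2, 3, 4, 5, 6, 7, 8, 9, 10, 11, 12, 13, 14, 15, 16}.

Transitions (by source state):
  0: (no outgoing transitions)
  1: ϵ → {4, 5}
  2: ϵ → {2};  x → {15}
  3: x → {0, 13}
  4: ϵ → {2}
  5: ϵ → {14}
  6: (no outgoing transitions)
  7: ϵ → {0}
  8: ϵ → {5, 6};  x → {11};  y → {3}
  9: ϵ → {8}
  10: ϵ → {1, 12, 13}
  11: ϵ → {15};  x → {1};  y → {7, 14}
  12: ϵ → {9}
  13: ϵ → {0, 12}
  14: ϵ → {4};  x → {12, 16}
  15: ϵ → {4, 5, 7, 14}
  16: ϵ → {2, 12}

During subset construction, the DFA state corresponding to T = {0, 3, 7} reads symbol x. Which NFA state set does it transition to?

3 on x → {0, 13}.
No x-transition from 0, 7.
Union after reading x: {0, 13}.
Now take the ϵ-closure:
From 13 via ϵ: add 12.
From 12 via ϵ: add 9.
From 9 via ϵ: add 8.
From 8 via ϵ: add 5, 6.
From 5 via ϵ: add 14.
From 14 via ϵ: add 4.
From 4 via ϵ: add 2.
No new states can be added; the closed set is {0, 2, 4, 5, 6, 8, 9, 12, 13, 14}.

{0, 2, 4, 5, 6, 8, 9, 12, 13, 14}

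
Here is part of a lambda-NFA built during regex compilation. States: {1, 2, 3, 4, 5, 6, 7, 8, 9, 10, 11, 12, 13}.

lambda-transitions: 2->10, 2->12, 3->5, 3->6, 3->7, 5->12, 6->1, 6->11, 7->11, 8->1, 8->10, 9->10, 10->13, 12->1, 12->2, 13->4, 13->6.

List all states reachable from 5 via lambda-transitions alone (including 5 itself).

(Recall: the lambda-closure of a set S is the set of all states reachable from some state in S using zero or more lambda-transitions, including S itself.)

Start with {5}.
From 5 via lambda: add 12.
From 12 via lambda: add 1, 2.
From 2 via lambda: add 10.
From 10 via lambda: add 13.
From 13 via lambda: add 4, 6.
From 6 via lambda: add 11.
No new states can be added; the closed set is {1, 2, 4, 5, 6, 10, 11, 12, 13}.

{1, 2, 4, 5, 6, 10, 11, 12, 13}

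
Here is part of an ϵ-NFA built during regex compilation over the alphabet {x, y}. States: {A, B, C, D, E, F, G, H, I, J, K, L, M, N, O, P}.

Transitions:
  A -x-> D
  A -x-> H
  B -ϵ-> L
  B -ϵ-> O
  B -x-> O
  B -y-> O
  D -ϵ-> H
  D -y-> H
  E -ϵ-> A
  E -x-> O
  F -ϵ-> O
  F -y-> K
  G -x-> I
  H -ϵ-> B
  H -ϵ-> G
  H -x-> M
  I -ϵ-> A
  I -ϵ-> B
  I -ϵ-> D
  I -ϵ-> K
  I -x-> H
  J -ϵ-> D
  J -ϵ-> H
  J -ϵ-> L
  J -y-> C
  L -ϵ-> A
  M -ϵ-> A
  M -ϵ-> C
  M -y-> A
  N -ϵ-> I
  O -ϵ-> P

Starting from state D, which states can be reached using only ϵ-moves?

Start with {D}.
From D via ϵ: add H.
From H via ϵ: add B, G.
From B via ϵ: add L, O.
From L via ϵ: add A.
From O via ϵ: add P.
No new states can be added; the closed set is {A, B, D, G, H, L, O, P}.

{A, B, D, G, H, L, O, P}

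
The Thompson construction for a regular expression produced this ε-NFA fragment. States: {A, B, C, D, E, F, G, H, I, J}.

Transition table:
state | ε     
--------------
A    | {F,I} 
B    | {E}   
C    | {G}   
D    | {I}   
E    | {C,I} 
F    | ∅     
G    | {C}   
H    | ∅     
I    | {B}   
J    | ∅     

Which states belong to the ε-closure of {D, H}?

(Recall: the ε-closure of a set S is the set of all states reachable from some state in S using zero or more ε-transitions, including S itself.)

{B, C, D, E, G, H, I}

Start with {D, H}.
From D via ε: add I.
From I via ε: add B.
From B via ε: add E.
From E via ε: add C.
From C via ε: add G.
No new states can be added; the closed set is {B, C, D, E, G, H, I}.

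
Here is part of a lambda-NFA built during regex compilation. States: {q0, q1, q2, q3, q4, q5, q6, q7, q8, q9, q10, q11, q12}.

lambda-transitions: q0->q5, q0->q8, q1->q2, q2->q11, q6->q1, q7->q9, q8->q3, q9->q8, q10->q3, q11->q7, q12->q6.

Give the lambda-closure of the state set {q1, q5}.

{q1, q2, q3, q5, q7, q8, q9, q11}

Start with {q1, q5}.
From q1 via lambda: add q2.
From q2 via lambda: add q11.
From q11 via lambda: add q7.
From q7 via lambda: add q9.
From q9 via lambda: add q8.
From q8 via lambda: add q3.
No new states can be added; the closed set is {q1, q2, q3, q5, q7, q8, q9, q11}.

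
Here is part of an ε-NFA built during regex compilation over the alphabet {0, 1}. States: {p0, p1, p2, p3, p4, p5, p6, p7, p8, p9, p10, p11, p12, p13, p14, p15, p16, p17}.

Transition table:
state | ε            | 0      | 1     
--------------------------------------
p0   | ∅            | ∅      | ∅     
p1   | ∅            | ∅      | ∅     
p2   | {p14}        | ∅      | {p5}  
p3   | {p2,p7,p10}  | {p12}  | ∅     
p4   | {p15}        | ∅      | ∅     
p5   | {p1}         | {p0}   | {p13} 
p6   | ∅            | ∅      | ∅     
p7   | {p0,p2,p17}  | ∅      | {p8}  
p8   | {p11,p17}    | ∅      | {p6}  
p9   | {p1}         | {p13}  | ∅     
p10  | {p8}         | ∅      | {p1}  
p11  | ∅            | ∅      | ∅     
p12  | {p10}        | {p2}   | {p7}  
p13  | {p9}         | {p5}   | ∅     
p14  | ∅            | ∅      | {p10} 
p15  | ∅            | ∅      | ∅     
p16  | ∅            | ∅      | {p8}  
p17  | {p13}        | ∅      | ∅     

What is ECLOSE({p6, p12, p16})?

{p1, p6, p8, p9, p10, p11, p12, p13, p16, p17}

Start with {p6, p12, p16}.
From p12 via ε: add p10.
From p10 via ε: add p8.
From p8 via ε: add p11, p17.
From p17 via ε: add p13.
From p13 via ε: add p9.
From p9 via ε: add p1.
No new states can be added; the closed set is {p1, p6, p8, p9, p10, p11, p12, p13, p16, p17}.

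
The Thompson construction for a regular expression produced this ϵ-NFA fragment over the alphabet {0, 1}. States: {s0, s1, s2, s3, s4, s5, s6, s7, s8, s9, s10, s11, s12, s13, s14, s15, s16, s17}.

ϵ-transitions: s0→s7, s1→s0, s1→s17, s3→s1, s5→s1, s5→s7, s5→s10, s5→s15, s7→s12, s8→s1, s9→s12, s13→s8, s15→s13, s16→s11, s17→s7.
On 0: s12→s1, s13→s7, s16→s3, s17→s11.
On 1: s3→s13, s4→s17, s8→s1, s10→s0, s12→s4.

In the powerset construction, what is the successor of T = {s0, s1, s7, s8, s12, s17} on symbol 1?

s8 on 1 → {s1}.
s12 on 1 → {s4}.
No 1-transition from s0, s1, s7, s17.
Union after reading 1: {s1, s4}.
Now take the ϵ-closure:
From s1 via ϵ: add s0, s17.
From s0 via ϵ: add s7.
From s7 via ϵ: add s12.
No new states can be added; the closed set is {s0, s1, s4, s7, s12, s17}.

{s0, s1, s4, s7, s12, s17}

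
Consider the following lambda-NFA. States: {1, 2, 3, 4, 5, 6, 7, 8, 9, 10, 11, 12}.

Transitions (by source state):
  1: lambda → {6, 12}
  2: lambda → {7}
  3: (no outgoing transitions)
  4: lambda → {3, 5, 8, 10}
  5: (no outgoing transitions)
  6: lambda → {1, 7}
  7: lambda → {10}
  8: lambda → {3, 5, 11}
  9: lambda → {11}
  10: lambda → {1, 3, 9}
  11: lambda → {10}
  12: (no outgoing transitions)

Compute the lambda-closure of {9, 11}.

{1, 3, 6, 7, 9, 10, 11, 12}

Start with {9, 11}.
From 11 via lambda: add 10.
From 10 via lambda: add 1, 3.
From 1 via lambda: add 6, 12.
From 6 via lambda: add 7.
No new states can be added; the closed set is {1, 3, 6, 7, 9, 10, 11, 12}.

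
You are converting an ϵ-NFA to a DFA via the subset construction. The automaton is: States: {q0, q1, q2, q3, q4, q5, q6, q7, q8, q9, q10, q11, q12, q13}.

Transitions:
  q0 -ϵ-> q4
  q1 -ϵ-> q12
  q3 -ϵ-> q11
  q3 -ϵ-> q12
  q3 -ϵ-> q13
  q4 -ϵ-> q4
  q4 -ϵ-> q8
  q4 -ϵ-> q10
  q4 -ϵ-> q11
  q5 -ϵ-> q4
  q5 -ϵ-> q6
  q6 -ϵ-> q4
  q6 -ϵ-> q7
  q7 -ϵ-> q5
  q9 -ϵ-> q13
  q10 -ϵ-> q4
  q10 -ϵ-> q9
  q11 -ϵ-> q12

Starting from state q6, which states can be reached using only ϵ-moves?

{q4, q5, q6, q7, q8, q9, q10, q11, q12, q13}

Start with {q6}.
From q6 via ϵ: add q4, q7.
From q4 via ϵ: add q8, q10, q11.
From q7 via ϵ: add q5.
From q10 via ϵ: add q9.
From q11 via ϵ: add q12.
From q9 via ϵ: add q13.
No new states can be added; the closed set is {q4, q5, q6, q7, q8, q9, q10, q11, q12, q13}.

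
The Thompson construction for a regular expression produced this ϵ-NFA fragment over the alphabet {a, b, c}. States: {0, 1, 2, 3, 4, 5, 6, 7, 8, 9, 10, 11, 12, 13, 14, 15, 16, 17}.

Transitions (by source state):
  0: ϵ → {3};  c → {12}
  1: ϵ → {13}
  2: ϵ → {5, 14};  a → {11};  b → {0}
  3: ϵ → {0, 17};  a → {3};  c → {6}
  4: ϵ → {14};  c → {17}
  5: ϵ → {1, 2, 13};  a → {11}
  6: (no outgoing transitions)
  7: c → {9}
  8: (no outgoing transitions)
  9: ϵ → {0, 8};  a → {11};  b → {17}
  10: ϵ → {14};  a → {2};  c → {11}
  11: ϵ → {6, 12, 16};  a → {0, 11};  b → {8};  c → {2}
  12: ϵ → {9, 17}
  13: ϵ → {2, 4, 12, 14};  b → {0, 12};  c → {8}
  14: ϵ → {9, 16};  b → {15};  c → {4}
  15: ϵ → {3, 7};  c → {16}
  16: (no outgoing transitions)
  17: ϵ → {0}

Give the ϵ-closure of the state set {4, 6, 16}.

Start with {4, 6, 16}.
From 4 via ϵ: add 14.
From 14 via ϵ: add 9.
From 9 via ϵ: add 0, 8.
From 0 via ϵ: add 3.
From 3 via ϵ: add 17.
No new states can be added; the closed set is {0, 3, 4, 6, 8, 9, 14, 16, 17}.

{0, 3, 4, 6, 8, 9, 14, 16, 17}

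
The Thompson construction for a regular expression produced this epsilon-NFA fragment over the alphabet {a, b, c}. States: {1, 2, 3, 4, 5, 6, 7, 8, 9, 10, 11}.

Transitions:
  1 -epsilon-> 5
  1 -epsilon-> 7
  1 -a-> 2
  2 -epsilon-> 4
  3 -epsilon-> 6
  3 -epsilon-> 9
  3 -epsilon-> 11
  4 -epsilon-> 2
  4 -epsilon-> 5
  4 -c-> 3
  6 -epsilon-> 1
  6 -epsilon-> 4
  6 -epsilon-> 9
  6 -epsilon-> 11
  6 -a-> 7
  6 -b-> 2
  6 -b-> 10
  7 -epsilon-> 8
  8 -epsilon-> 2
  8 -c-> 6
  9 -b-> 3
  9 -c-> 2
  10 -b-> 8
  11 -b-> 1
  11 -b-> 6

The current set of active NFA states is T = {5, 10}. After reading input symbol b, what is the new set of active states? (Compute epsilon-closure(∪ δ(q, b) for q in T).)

10 on b → {8}.
No b-transition from 5.
Union after reading b: {8}.
Now take the epsilon-closure:
From 8 via epsilon: add 2.
From 2 via epsilon: add 4.
From 4 via epsilon: add 5.
No new states can be added; the closed set is {2, 4, 5, 8}.

{2, 4, 5, 8}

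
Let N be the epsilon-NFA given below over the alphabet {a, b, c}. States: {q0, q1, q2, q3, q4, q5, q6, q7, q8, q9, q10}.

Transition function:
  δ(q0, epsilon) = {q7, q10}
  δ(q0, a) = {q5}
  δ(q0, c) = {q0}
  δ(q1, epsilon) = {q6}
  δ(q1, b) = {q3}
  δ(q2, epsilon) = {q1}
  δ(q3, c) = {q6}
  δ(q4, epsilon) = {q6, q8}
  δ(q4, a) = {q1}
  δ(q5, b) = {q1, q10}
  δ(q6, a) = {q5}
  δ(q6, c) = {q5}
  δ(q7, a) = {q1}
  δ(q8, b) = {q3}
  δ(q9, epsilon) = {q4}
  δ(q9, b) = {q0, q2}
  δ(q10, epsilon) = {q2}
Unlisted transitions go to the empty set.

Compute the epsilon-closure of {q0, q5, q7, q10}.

{q0, q1, q2, q5, q6, q7, q10}

Start with {q0, q5, q7, q10}.
From q10 via epsilon: add q2.
From q2 via epsilon: add q1.
From q1 via epsilon: add q6.
No new states can be added; the closed set is {q0, q1, q2, q5, q6, q7, q10}.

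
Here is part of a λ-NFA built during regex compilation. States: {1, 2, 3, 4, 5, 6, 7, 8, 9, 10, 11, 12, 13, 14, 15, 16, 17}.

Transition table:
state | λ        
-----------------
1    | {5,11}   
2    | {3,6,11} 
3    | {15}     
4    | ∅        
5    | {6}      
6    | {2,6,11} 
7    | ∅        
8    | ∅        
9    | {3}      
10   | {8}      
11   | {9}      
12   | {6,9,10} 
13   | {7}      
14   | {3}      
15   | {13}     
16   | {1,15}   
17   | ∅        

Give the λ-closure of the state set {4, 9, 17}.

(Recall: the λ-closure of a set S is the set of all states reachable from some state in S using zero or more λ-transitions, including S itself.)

{3, 4, 7, 9, 13, 15, 17}

Start with {4, 9, 17}.
From 9 via λ: add 3.
From 3 via λ: add 15.
From 15 via λ: add 13.
From 13 via λ: add 7.
No new states can be added; the closed set is {3, 4, 7, 9, 13, 15, 17}.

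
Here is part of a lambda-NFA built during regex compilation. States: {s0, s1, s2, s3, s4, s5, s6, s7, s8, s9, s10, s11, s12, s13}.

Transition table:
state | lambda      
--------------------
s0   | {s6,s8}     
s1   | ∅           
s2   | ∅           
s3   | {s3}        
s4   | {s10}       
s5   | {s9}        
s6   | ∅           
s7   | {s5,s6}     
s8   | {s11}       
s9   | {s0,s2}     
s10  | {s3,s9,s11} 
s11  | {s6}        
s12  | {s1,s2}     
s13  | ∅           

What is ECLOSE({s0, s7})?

{s0, s2, s5, s6, s7, s8, s9, s11}

Start with {s0, s7}.
From s0 via lambda: add s6, s8.
From s7 via lambda: add s5.
From s5 via lambda: add s9.
From s8 via lambda: add s11.
From s9 via lambda: add s2.
No new states can be added; the closed set is {s0, s2, s5, s6, s7, s8, s9, s11}.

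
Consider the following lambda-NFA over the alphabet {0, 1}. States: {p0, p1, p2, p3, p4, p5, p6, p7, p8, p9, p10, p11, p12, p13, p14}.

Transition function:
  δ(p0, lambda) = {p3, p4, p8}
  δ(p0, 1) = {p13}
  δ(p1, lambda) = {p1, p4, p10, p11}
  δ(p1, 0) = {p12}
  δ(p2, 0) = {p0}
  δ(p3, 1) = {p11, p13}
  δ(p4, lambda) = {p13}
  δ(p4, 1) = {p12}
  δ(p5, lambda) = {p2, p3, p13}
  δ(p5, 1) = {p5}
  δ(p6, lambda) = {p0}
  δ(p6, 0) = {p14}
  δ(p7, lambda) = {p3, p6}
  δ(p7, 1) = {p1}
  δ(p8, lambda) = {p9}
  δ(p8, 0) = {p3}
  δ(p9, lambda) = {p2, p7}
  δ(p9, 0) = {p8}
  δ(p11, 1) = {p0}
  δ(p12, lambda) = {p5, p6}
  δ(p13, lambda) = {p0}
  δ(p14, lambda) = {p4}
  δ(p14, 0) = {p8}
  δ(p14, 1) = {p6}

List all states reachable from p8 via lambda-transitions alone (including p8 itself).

{p0, p2, p3, p4, p6, p7, p8, p9, p13}

Start with {p8}.
From p8 via lambda: add p9.
From p9 via lambda: add p2, p7.
From p7 via lambda: add p3, p6.
From p6 via lambda: add p0.
From p0 via lambda: add p4.
From p4 via lambda: add p13.
No new states can be added; the closed set is {p0, p2, p3, p4, p6, p7, p8, p9, p13}.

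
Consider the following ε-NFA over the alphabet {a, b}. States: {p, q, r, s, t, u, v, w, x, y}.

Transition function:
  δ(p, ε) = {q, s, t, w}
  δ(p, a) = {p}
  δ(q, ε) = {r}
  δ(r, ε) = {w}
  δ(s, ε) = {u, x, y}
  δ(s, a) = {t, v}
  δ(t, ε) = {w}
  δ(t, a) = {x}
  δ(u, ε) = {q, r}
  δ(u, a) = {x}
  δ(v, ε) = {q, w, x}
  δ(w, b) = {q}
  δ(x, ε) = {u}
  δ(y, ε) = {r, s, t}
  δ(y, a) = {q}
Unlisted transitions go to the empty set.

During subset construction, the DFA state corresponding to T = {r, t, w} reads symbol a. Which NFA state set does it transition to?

t on a → {x}.
No a-transition from r, w.
Union after reading a: {x}.
Now take the ε-closure:
From x via ε: add u.
From u via ε: add q, r.
From r via ε: add w.
No new states can be added; the closed set is {q, r, u, w, x}.

{q, r, u, w, x}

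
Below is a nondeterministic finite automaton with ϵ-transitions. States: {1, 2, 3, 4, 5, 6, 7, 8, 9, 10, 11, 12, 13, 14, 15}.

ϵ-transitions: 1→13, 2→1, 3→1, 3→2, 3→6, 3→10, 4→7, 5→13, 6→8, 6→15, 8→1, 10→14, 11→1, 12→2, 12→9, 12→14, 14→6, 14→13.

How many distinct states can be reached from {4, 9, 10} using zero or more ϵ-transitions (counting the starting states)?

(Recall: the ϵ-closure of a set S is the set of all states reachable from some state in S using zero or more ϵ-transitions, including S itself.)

Start with {4, 9, 10}.
From 4 via ϵ: add 7.
From 10 via ϵ: add 14.
From 14 via ϵ: add 6, 13.
From 6 via ϵ: add 8, 15.
From 8 via ϵ: add 1.
ϵ-closure = {1, 4, 6, 7, 8, 9, 10, 13, 14, 15}, which has 10 states.

10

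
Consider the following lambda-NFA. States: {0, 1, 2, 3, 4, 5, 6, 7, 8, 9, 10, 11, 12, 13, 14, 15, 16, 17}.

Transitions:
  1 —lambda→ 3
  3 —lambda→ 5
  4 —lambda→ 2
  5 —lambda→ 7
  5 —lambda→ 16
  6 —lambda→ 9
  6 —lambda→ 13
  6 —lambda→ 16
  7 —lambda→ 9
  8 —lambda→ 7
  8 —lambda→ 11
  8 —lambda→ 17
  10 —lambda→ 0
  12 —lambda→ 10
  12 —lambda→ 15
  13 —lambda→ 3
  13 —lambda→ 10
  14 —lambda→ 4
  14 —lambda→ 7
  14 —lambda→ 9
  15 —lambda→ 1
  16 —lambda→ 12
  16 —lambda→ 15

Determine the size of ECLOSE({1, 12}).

10

Start with {1, 12}.
From 1 via lambda: add 3.
From 12 via lambda: add 10, 15.
From 3 via lambda: add 5.
From 10 via lambda: add 0.
From 5 via lambda: add 7, 16.
From 7 via lambda: add 9.
lambda-closure = {0, 1, 3, 5, 7, 9, 10, 12, 15, 16}, which has 10 states.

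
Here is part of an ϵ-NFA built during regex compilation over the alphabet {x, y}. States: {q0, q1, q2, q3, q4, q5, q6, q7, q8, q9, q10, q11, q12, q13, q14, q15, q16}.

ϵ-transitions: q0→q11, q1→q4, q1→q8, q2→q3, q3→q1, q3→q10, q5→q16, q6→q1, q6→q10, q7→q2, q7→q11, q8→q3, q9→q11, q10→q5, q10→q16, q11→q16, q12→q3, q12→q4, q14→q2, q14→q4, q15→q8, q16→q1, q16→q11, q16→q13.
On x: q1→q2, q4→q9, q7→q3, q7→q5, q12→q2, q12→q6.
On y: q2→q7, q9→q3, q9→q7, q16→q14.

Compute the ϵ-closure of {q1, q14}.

{q1, q2, q3, q4, q5, q8, q10, q11, q13, q14, q16}

Start with {q1, q14}.
From q1 via ϵ: add q4, q8.
From q14 via ϵ: add q2.
From q2 via ϵ: add q3.
From q3 via ϵ: add q10.
From q10 via ϵ: add q5, q16.
From q16 via ϵ: add q11, q13.
No new states can be added; the closed set is {q1, q2, q3, q4, q5, q8, q10, q11, q13, q14, q16}.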